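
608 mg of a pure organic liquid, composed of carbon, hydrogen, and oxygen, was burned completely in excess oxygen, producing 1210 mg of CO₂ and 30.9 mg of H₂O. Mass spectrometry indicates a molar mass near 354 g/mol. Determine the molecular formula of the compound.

C16H2O10

mol C = 1.21 g CO₂ ÷ 44.009 g/mol = 0.02749 mol
mol H = 2 × 0.0309 g H₂O ÷ 18.015 g/mol = 0.003430 mol
mass O = 0.608 − (0.3302 + 0.003458) = 0.2743 g → mol O = 0.2743 ÷ 15.999 = 0.01715 mol
Divide by the smallest (0.003430 mol): C 8.015, H 1.000, O 4.998
Empirical formula: C8HO5
Empirical-formula mass = 177.09 g/mol; 354 ÷ 177.09 ≈ 2, so the molecular formula is C16H2O10.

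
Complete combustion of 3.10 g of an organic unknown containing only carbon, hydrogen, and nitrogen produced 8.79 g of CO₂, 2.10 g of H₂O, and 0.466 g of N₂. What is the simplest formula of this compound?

mol C = 8.79 g CO₂ ÷ 44.009 g/mol = 0.1997 mol
mol H = 2 × 2.10 g H₂O ÷ 18.015 g/mol = 0.2331 mol
mol N = 2 × 0.466 g N₂ ÷ 28.014 g/mol = 0.03327 mol
Divide by the smallest (0.03327 mol): C 6.004, H 7.008, N 1.000

C6H7N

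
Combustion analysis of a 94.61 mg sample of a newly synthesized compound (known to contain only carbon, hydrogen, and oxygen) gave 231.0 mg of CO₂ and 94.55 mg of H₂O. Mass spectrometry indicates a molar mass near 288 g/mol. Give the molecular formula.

mol C = 0.2310 g CO₂ ÷ 44.009 g/mol = 0.0052489 mol
mol H = 2 × 0.09455 g H₂O ÷ 18.015 g/mol = 0.010497 mol
mass O = 0.09461 − (0.063045 + 0.010581) = 0.020984 g → mol O = 0.020984 ÷ 15.999 = 0.0013116 mol
Divide by the smallest (0.0013116 mol): C 4.002, H 8.003, O 1.000
Empirical formula: C4H8O
Empirical-formula mass = 72.11 g/mol; 288 ÷ 72.11 ≈ 4, so the molecular formula is C16H32O4.

C16H32O4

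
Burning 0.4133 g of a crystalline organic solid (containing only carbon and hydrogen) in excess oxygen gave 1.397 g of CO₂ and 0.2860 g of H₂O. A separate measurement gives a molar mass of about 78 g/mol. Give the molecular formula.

mol C = 1.397 g CO₂ ÷ 44.009 g/mol = 0.031744 mol
mol H = 2 × 0.2860 g H₂O ÷ 18.015 g/mol = 0.031751 mol
Divide by the smallest (0.031744 mol): C 1.000, H 1.000
Empirical formula: CH
Empirical-formula mass = 13.02 g/mol; 78 ÷ 13.02 ≈ 6, so the molecular formula is C6H6.

C6H6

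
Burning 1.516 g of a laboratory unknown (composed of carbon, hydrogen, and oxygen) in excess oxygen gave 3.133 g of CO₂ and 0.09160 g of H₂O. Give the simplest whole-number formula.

mol C = 3.133 g CO₂ ÷ 44.009 g/mol = 0.071190 mol
mol H = 2 × 0.09160 g H₂O ÷ 18.015 g/mol = 0.010169 mol
mass O = 1.516 − (0.85506 + 0.010251) = 0.65069 g → mol O = 0.65069 ÷ 15.999 = 0.040670 mol
Divide by the smallest (0.010169 mol): C 7.000, H 1.000, O 3.999

C7HO4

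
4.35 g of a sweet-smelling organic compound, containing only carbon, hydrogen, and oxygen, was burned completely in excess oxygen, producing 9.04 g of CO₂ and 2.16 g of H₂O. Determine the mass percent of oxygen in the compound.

mol C = 9.04 g CO₂ ÷ 44.009 g/mol = 0.2054 mol
mol H = 2 × 2.16 g H₂O ÷ 18.015 g/mol = 0.2398 mol
mass O = 4.35 − (2.467 + 0.2417) = 1.641 g → mol O = 1.641 ÷ 15.999 = 0.1026 mol
mass % O = 1.641 g ÷ 4.35 g × 100%

37.7%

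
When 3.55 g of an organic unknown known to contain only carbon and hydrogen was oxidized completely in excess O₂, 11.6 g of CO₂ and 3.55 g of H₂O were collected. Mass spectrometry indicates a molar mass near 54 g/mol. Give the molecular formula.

C4H6

mol C = 11.6 g CO₂ ÷ 44.009 g/mol = 0.2636 mol
mol H = 2 × 3.55 g H₂O ÷ 18.015 g/mol = 0.3941 mol
Divide by the smallest (0.2636 mol): C 1.000, H 1.495
Multiplying each by 2 gives whole numbers: C 2.00, H 2.99
Empirical formula: C2H3
Empirical-formula mass = 27.05 g/mol; 54 ÷ 27.05 ≈ 2, so the molecular formula is C4H6.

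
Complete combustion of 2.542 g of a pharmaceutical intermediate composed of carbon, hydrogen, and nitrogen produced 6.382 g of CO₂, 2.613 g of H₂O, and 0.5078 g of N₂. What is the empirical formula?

mol C = 6.382 g CO₂ ÷ 44.009 g/mol = 0.14502 mol
mol H = 2 × 2.613 g H₂O ÷ 18.015 g/mol = 0.29009 mol
mol N = 2 × 0.5078 g N₂ ÷ 28.014 g/mol = 0.036253 mol
Divide by the smallest (0.036253 mol): C 4.000, H 8.002, N 1.000

C4H8N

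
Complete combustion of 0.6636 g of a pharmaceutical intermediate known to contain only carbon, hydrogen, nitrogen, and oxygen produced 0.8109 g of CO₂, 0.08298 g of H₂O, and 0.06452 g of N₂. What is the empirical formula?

mol C = 0.8109 g CO₂ ÷ 44.009 g/mol = 0.018426 mol
mol H = 2 × 0.08298 g H₂O ÷ 18.015 g/mol = 0.0092123 mol
mol N = 2 × 0.06452 g N₂ ÷ 28.014 g/mol = 0.0046063 mol
mass O = 0.6636 − (0.22131 + 0.0092860 + 0.064520) = 0.36848 g → mol O = 0.36848 ÷ 15.999 = 0.023032 mol
Divide by the smallest (0.0046063 mol): C 4.000, H 2.000, N 1.000, O 5.000

C4H2NO5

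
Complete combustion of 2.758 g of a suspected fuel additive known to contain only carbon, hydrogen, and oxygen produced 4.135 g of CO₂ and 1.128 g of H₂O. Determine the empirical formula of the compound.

mol C = 4.135 g CO₂ ÷ 44.009 g/mol = 0.093958 mol
mol H = 2 × 1.128 g H₂O ÷ 18.015 g/mol = 0.12523 mol
mass O = 2.758 − (1.1285 + 0.12623) = 1.5032 g → mol O = 1.5032 ÷ 15.999 = 0.093958 mol
Divide by the smallest (0.093958 mol): C 1.000, H 1.333, O 1.000
Multiplying each by 3 gives whole numbers: C 3.00, H 4.00, O 3.00

C3H4O3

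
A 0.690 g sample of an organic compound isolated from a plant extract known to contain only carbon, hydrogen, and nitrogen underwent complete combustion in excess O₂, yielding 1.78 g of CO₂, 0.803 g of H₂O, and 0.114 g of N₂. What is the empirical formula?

mol C = 1.78 g CO₂ ÷ 44.009 g/mol = 0.04045 mol
mol H = 2 × 0.803 g H₂O ÷ 18.015 g/mol = 0.08915 mol
mol N = 2 × 0.114 g N₂ ÷ 28.014 g/mol = 0.008139 mol
Divide by the smallest (0.008139 mol): C 4.970, H 10.953, N 1.000

C5H11N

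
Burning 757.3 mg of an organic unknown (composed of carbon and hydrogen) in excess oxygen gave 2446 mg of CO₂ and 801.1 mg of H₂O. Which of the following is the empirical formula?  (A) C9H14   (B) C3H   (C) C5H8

mol C = 2.446 g CO₂ ÷ 44.009 g/mol = 0.055580 mol
mol H = 2 × 0.8011 g H₂O ÷ 18.015 g/mol = 0.088937 mol
Divide by the smallest (0.055580 mol): C 1.000, H 1.600
Multiplying each by 5 gives whole numbers: C 5.00, H 8.00

(C) C5H8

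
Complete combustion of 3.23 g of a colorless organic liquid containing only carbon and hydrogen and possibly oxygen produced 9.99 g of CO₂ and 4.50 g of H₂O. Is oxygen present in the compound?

mol C = 9.99 g CO₂ ÷ 44.009 g/mol = 0.2270 mol
mol H = 2 × 4.50 g H₂O ÷ 18.015 g/mol = 0.4996 mol
C and H together account for 3.230 g — essentially the entire 3.23 g sample — so the compound contains no oxygen.

no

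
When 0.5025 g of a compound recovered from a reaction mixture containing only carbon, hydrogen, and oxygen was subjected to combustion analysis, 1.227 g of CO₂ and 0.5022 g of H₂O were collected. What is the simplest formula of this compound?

C4H8O

mol C = 1.227 g CO₂ ÷ 44.009 g/mol = 0.027881 mol
mol H = 2 × 0.5022 g H₂O ÷ 18.015 g/mol = 0.055754 mol
mass O = 0.5025 − (0.33487 + 0.056200) = 0.11143 g → mol O = 0.11143 ÷ 15.999 = 0.0069645 mol
Divide by the smallest (0.0069645 mol): C 4.003, H 8.005, O 1.000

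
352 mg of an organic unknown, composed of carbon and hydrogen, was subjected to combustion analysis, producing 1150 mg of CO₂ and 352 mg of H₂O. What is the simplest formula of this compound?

C2H3

mol C = 1.15 g CO₂ ÷ 44.009 g/mol = 0.02613 mol
mol H = 2 × 0.352 g H₂O ÷ 18.015 g/mol = 0.03908 mol
Divide by the smallest (0.02613 mol): C 1.000, H 1.495
Multiplying each by 2 gives whole numbers: C 2.00, H 2.99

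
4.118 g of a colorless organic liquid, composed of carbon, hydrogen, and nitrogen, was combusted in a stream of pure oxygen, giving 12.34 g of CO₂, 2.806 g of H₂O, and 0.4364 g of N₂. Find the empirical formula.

C9H10N

mol C = 12.34 g CO₂ ÷ 44.009 g/mol = 0.28040 mol
mol H = 2 × 2.806 g H₂O ÷ 18.015 g/mol = 0.31152 mol
mol N = 2 × 0.4364 g N₂ ÷ 28.014 g/mol = 0.031156 mol
Divide by the smallest (0.031156 mol): C 9.000, H 9.999, N 1.000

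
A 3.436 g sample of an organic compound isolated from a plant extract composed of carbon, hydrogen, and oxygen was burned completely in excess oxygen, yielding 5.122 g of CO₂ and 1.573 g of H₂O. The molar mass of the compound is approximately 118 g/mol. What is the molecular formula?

C4H6O4

mol C = 5.122 g CO₂ ÷ 44.009 g/mol = 0.11639 mol
mol H = 2 × 1.573 g H₂O ÷ 18.015 g/mol = 0.17463 mol
mass O = 3.436 − (1.3979 + 0.17603) = 1.8621 g → mol O = 1.8621 ÷ 15.999 = 0.11639 mol
Divide by the smallest (0.11639 mol): C 1.000, H 1.500, O 1.000
Multiplying each by 2 gives whole numbers: C 2.00, H 3.00, O 2.00
Empirical formula: C2H3O2
Empirical-formula mass = 59.04 g/mol; 118 ÷ 59.04 ≈ 2, so the molecular formula is C4H6O4.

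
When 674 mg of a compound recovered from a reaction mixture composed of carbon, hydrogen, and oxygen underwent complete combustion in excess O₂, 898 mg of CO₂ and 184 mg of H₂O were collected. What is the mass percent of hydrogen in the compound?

3.1%

mol C = 0.898 g CO₂ ÷ 44.009 g/mol = 0.02040 mol
mol H = 2 × 0.184 g H₂O ÷ 18.015 g/mol = 0.02043 mol
mass O = 0.674 − (0.2451 + 0.02059) = 0.4083 g → mol O = 0.4083 ÷ 15.999 = 0.02552 mol
mass % H = 0.02059 g ÷ 0.674 g × 100%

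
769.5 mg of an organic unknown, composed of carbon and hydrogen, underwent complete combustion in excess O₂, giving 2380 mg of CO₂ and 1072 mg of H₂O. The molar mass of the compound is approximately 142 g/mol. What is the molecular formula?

C10H22

mol C = 2.380 g CO₂ ÷ 44.009 g/mol = 0.054080 mol
mol H = 2 × 1.072 g H₂O ÷ 18.015 g/mol = 0.11901 mol
Divide by the smallest (0.054080 mol): C 1.000, H 2.201
Multiplying each by 5 gives whole numbers: C 5.00, H 11.00
Empirical formula: C5H11
Empirical-formula mass = 71.14 g/mol; 142 ÷ 71.14 ≈ 2, so the molecular formula is C10H22.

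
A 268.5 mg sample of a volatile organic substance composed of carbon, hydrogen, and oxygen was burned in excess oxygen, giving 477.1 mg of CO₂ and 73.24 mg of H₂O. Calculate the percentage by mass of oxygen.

48.45%

mol C = 0.4771 g CO₂ ÷ 44.009 g/mol = 0.010841 mol
mol H = 2 × 0.07324 g H₂O ÷ 18.015 g/mol = 0.0081310 mol
mass O = 0.2685 − (0.13021 + 0.0081960) = 0.13009 g → mol O = 0.13009 ÷ 15.999 = 0.0081313 mol
mass % O = 0.13009 g ÷ 0.2685 g × 100%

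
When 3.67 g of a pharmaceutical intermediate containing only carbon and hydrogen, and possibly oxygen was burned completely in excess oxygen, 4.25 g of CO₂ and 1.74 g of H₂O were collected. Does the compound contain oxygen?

yes

mol C = 4.25 g CO₂ ÷ 44.009 g/mol = 0.09657 mol
mol H = 2 × 1.74 g H₂O ÷ 18.015 g/mol = 0.1932 mol
C and H account for only 1.355 g of the 3.67 g sample; the remaining 2.315 g must be oxygen.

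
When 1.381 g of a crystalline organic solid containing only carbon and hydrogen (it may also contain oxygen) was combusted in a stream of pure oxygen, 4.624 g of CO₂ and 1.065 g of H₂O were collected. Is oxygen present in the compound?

no

mol C = 4.624 g CO₂ ÷ 44.009 g/mol = 0.10507 mol
mol H = 2 × 1.065 g H₂O ÷ 18.015 g/mol = 0.11823 mol
C and H together account for 1.3812 g — essentially the entire 1.381 g sample — so the compound contains no oxygen.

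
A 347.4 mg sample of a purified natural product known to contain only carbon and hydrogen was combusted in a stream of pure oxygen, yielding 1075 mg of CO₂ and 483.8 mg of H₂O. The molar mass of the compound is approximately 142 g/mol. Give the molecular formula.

C10H22

mol C = 1.075 g CO₂ ÷ 44.009 g/mol = 0.024427 mol
mol H = 2 × 0.4838 g H₂O ÷ 18.015 g/mol = 0.053711 mol
Divide by the smallest (0.024427 mol): C 1.000, H 2.199
Multiplying each by 5 gives whole numbers: C 5.00, H 10.99
Empirical formula: C5H11
Empirical-formula mass = 71.14 g/mol; 142 ÷ 71.14 ≈ 2, so the molecular formula is C10H22.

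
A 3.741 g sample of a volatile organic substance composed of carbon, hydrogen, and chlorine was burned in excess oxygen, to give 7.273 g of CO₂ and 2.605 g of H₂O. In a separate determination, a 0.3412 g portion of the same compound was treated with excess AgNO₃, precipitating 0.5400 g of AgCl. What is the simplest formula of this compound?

mol C = 7.273 g CO₂ ÷ 44.009 g/mol = 0.16526 mol
mol H = 2 × 2.605 g H₂O ÷ 18.015 g/mol = 0.28920 mol
From the AgCl data: mol Cl per gram of compound = (0.5400 ÷ 143.318) ÷ 0.3412 = 0.011043 mol/g, so in the 3.741 g combustion sample mol Cl = 0.041312 mol
Divide by the smallest (0.041312 mol): C 4.000, H 7.001, Cl 1.000

C4H7Cl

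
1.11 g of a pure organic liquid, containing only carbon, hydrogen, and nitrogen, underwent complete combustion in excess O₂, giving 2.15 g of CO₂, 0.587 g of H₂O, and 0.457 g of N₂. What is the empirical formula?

mol C = 2.15 g CO₂ ÷ 44.009 g/mol = 0.04885 mol
mol H = 2 × 0.587 g H₂O ÷ 18.015 g/mol = 0.06517 mol
mol N = 2 × 0.457 g N₂ ÷ 28.014 g/mol = 0.03263 mol
Divide by the smallest (0.03263 mol): C 1.497, H 1.997, N 1.000
Multiplying each by 2 gives whole numbers: C 2.99, H 3.99, N 2.00

C3H4N2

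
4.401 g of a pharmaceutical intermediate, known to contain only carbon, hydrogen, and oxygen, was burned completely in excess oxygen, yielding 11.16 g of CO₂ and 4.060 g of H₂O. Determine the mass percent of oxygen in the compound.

20.47%

mol C = 11.16 g CO₂ ÷ 44.009 g/mol = 0.25358 mol
mol H = 2 × 4.060 g H₂O ÷ 18.015 g/mol = 0.45074 mol
mass O = 4.401 − (3.0458 + 0.45434) = 0.90086 g → mol O = 0.90086 ÷ 15.999 = 0.056307 mol
mass % O = 0.90086 g ÷ 4.401 g × 100%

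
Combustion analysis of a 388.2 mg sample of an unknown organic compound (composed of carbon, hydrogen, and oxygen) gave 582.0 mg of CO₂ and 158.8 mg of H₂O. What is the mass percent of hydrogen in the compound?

mol C = 0.5820 g CO₂ ÷ 44.009 g/mol = 0.013225 mol
mol H = 2 × 0.1588 g H₂O ÷ 18.015 g/mol = 0.017630 mol
mass O = 0.3882 − (0.15884 + 0.017771) = 0.21159 g → mol O = 0.21159 ÷ 15.999 = 0.013225 mol
mass % H = 0.017771 g ÷ 0.3882 g × 100%

4.58%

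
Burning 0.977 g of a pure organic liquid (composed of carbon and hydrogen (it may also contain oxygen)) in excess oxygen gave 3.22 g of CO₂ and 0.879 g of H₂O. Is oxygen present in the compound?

no

mol C = 3.22 g CO₂ ÷ 44.009 g/mol = 0.07317 mol
mol H = 2 × 0.879 g H₂O ÷ 18.015 g/mol = 0.09759 mol
C and H together account for 0.9772 g — essentially the entire 0.977 g sample — so the compound contains no oxygen.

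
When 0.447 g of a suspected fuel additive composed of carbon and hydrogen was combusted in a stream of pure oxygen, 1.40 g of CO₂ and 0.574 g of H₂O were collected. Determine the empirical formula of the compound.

mol C = 1.40 g CO₂ ÷ 44.009 g/mol = 0.03181 mol
mol H = 2 × 0.574 g H₂O ÷ 18.015 g/mol = 0.06372 mol
Divide by the smallest (0.03181 mol): C 1.000, H 2.003

CH2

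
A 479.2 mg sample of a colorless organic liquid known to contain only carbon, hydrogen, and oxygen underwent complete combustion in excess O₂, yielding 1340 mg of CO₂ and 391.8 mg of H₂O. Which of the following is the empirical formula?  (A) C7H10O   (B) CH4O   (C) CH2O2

(A) C7H10O

mol C = 1.340 g CO₂ ÷ 44.009 g/mol = 0.030448 mol
mol H = 2 × 0.3918 g H₂O ÷ 18.015 g/mol = 0.043497 mol
mass O = 0.4792 − (0.36571 + 0.043845) = 0.069640 g → mol O = 0.069640 ÷ 15.999 = 0.0043528 mol
Divide by the smallest (0.0043528 mol): C 6.995, H 9.993, O 1.000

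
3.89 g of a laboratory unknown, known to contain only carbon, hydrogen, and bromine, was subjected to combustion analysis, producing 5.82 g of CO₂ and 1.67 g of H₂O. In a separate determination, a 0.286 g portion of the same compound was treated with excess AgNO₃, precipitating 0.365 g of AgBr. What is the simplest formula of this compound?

C5H7Br

mol C = 5.82 g CO₂ ÷ 44.009 g/mol = 0.1322 mol
mol H = 2 × 1.67 g H₂O ÷ 18.015 g/mol = 0.1854 mol
From the AgBr data: mol Br per gram of compound = (0.365 ÷ 187.772) ÷ 0.286 = 0.006797 mol/g, so in the 3.89 g combustion sample mol Br = 0.02644 mol
Divide by the smallest (0.02644 mol): C 5.002, H 7.012, Br 1.000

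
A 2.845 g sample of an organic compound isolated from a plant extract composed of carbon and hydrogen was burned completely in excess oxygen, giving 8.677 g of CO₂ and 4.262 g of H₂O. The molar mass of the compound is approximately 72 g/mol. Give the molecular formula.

C5H12

mol C = 8.677 g CO₂ ÷ 44.009 g/mol = 0.19716 mol
mol H = 2 × 4.262 g H₂O ÷ 18.015 g/mol = 0.47316 mol
Divide by the smallest (0.19716 mol): C 1.000, H 2.400
Multiplying each by 5 gives whole numbers: C 5.00, H 12.00
Empirical formula: C5H12
Empirical-formula mass = 72.15 g/mol; 72 ÷ 72.15 ≈ 1, so the molecular formula is C5H12.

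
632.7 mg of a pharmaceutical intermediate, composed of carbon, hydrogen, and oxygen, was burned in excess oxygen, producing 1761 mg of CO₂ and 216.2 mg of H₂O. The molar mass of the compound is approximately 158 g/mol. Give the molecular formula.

C10H6O2

mol C = 1.761 g CO₂ ÷ 44.009 g/mol = 0.040015 mol
mol H = 2 × 0.2162 g H₂O ÷ 18.015 g/mol = 0.024002 mol
mass O = 0.6327 − (0.48061 + 0.024194) = 0.12789 g → mol O = 0.12789 ÷ 15.999 = 0.0079937 mol
Divide by the smallest (0.0079937 mol): C 5.006, H 3.003, O 1.000
Empirical formula: C5H3O
Empirical-formula mass = 79.08 g/mol; 158 ÷ 79.08 ≈ 2, so the molecular formula is C10H6O2.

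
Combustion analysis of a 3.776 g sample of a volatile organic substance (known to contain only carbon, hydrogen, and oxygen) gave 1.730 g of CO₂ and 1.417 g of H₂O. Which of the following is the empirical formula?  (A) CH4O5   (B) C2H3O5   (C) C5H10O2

(A) CH4O5

mol C = 1.730 g CO₂ ÷ 44.009 g/mol = 0.039310 mol
mol H = 2 × 1.417 g H₂O ÷ 18.015 g/mol = 0.15731 mol
mass O = 3.776 − (0.47215 + 0.15857) = 3.1453 g → mol O = 3.1453 ÷ 15.999 = 0.19659 mol
Divide by the smallest (0.039310 mol): C 1.000, H 4.002, O 5.001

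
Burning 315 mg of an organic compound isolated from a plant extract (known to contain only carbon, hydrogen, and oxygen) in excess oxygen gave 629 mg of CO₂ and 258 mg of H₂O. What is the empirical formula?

mol C = 0.629 g CO₂ ÷ 44.009 g/mol = 0.01429 mol
mol H = 2 × 0.258 g H₂O ÷ 18.015 g/mol = 0.02864 mol
mass O = 0.315 − (0.1717 + 0.02887) = 0.1145 g → mol O = 0.1145 ÷ 15.999 = 0.007154 mol
Divide by the smallest (0.007154 mol): C 1.998, H 4.004, O 1.000

C2H4O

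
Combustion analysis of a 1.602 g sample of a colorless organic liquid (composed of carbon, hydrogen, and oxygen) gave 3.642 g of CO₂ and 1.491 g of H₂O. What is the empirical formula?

mol C = 3.642 g CO₂ ÷ 44.009 g/mol = 0.082756 mol
mol H = 2 × 1.491 g H₂O ÷ 18.015 g/mol = 0.16553 mol
mass O = 1.602 − (0.99398 + 0.16685) = 0.44117 g → mol O = 0.44117 ÷ 15.999 = 0.027575 mol
Divide by the smallest (0.027575 mol): C 3.001, H 6.003, O 1.000

C3H6O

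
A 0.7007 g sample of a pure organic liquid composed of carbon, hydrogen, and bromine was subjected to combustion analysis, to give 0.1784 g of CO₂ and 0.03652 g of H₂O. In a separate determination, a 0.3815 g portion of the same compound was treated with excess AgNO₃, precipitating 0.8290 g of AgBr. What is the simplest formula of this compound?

mol C = 0.1784 g CO₂ ÷ 44.009 g/mol = 0.0040537 mol
mol H = 2 × 0.03652 g H₂O ÷ 18.015 g/mol = 0.0040544 mol
From the AgBr data: mol Br per gram of compound = (0.8290 ÷ 187.772) ÷ 0.3815 = 0.011573 mol/g, so in the 0.7007 g combustion sample mol Br = 0.0081089 mol
Divide by the smallest (0.0040537 mol): C 1.000, H 1.000, Br 2.000

CHBr2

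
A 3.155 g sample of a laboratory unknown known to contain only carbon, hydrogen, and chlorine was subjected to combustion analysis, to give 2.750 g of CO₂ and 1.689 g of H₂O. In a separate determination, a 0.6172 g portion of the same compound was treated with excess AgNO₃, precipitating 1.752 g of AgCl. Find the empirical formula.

mol C = 2.750 g CO₂ ÷ 44.009 g/mol = 0.062487 mol
mol H = 2 × 1.689 g H₂O ÷ 18.015 g/mol = 0.18751 mol
From the AgCl data: mol Cl per gram of compound = (1.752 ÷ 143.318) ÷ 0.6172 = 0.019806 mol/g, so in the 3.155 g combustion sample mol Cl = 0.062489 mol
Divide by the smallest (0.062487 mol): C 1.000, H 3.001, Cl 1.000

CH3Cl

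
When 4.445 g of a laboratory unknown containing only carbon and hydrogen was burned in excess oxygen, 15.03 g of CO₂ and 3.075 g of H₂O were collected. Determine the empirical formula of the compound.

CH

mol C = 15.03 g CO₂ ÷ 44.009 g/mol = 0.34152 mol
mol H = 2 × 3.075 g H₂O ÷ 18.015 g/mol = 0.34138 mol
Divide by the smallest (0.34138 mol): C 1.000, H 1.000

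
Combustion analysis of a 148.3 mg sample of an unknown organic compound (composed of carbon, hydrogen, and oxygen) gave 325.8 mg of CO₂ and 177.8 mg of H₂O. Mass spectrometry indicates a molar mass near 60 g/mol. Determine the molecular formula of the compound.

mol C = 0.3258 g CO₂ ÷ 44.009 g/mol = 0.0074030 mol
mol H = 2 × 0.1778 g H₂O ÷ 18.015 g/mol = 0.019739 mol
mass O = 0.1483 − (0.088918 + 0.019897) = 0.039485 g → mol O = 0.039485 ÷ 15.999 = 0.0024680 mol
Divide by the smallest (0.0024680 mol): C 3.000, H 7.998, O 1.000
Empirical formula: C3H8O
Empirical-formula mass = 60.10 g/mol; 60 ÷ 60.10 ≈ 1, so the molecular formula is C3H8O.

C3H8O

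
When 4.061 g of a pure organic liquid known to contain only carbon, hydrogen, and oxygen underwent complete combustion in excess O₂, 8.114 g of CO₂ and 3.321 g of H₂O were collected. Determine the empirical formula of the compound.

C2H4O

mol C = 8.114 g CO₂ ÷ 44.009 g/mol = 0.18437 mol
mol H = 2 × 3.321 g H₂O ÷ 18.015 g/mol = 0.36869 mol
mass O = 4.061 − (2.2145 + 0.37164) = 1.4749 g → mol O = 1.4749 ÷ 15.999 = 0.092185 mol
Divide by the smallest (0.092185 mol): C 2.000, H 3.999, O 1.000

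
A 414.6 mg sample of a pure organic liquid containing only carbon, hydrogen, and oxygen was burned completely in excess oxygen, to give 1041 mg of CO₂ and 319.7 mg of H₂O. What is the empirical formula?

C4H6O

mol C = 1.041 g CO₂ ÷ 44.009 g/mol = 0.023654 mol
mol H = 2 × 0.3197 g H₂O ÷ 18.015 g/mol = 0.035493 mol
mass O = 0.4146 − (0.28411 + 0.035777) = 0.094712 g → mol O = 0.094712 ÷ 15.999 = 0.0059199 mol
Divide by the smallest (0.0059199 mol): C 3.996, H 5.995, O 1.000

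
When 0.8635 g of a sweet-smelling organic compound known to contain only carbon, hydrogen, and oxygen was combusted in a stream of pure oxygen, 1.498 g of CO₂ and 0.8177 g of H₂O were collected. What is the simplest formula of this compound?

C3H8O2

mol C = 1.498 g CO₂ ÷ 44.009 g/mol = 0.034038 mol
mol H = 2 × 0.8177 g H₂O ÷ 18.015 g/mol = 0.090780 mol
mass O = 0.8635 − (0.40884 + 0.091506) = 0.36316 g → mol O = 0.36316 ÷ 15.999 = 0.022699 mol
Divide by the smallest (0.022699 mol): C 1.500, H 3.999, O 1.000
Multiplying each by 2 gives whole numbers: C 3.00, H 8.00, O 2.00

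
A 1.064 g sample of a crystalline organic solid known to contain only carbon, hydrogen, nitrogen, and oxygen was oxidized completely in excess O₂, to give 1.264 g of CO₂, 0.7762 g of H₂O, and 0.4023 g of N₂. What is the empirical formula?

mol C = 1.264 g CO₂ ÷ 44.009 g/mol = 0.028721 mol
mol H = 2 × 0.7762 g H₂O ÷ 18.015 g/mol = 0.086173 mol
mol N = 2 × 0.4023 g N₂ ÷ 28.014 g/mol = 0.028721 mol
mass O = 1.064 − (0.34497 + 0.086862 + 0.40230) = 0.22987 g → mol O = 0.22987 ÷ 15.999 = 0.014367 mol
Divide by the smallest (0.014367 mol): C 1.999, H 5.998, N 1.999, O 1.000

C2H6N2O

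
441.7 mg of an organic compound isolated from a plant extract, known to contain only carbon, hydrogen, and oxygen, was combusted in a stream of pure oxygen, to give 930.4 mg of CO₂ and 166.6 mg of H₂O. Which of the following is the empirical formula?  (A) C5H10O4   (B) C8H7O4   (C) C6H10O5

(B) C8H7O4

mol C = 0.9304 g CO₂ ÷ 44.009 g/mol = 0.021141 mol
mol H = 2 × 0.1666 g H₂O ÷ 18.015 g/mol = 0.018496 mol
mass O = 0.4417 − (0.25393 + 0.018644) = 0.16913 g → mol O = 0.16913 ÷ 15.999 = 0.010571 mol
Divide by the smallest (0.010571 mol): C 2.000, H 1.750, O 1.000
Multiplying each by 4 gives whole numbers: C 8.00, H 7.00, O 4.00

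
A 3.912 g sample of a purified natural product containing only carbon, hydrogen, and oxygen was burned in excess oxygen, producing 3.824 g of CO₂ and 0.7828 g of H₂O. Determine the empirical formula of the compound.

CHO2

mol C = 3.824 g CO₂ ÷ 44.009 g/mol = 0.086891 mol
mol H = 2 × 0.7828 g H₂O ÷ 18.015 g/mol = 0.086905 mol
mass O = 3.912 − (1.0437 + 0.087601) = 2.7807 g → mol O = 2.7807 ÷ 15.999 = 0.17381 mol
Divide by the smallest (0.086891 mol): C 1.000, H 1.000, O 2.000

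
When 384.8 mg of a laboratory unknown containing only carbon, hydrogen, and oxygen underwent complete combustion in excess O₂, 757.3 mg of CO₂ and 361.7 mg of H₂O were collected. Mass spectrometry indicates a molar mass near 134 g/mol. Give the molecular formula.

mol C = 0.7573 g CO₂ ÷ 44.009 g/mol = 0.017208 mol
mol H = 2 × 0.3617 g H₂O ÷ 18.015 g/mol = 0.040155 mol
mass O = 0.3848 − (0.20668 + 0.040477) = 0.13764 g → mol O = 0.13764 ÷ 15.999 = 0.0086030 mol
Divide by the smallest (0.0086030 mol): C 2.000, H 4.668, O 1.000
Multiplying each by 3 gives whole numbers: C 6.00, H 14.00, O 3.00
Empirical formula: C6H14O3
Empirical-formula mass = 134.18 g/mol; 134 ÷ 134.18 ≈ 1, so the molecular formula is C6H14O3.

C6H14O3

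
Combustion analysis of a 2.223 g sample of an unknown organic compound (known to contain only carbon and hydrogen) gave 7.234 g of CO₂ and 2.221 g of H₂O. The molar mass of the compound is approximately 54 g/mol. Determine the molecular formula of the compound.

C4H6

mol C = 7.234 g CO₂ ÷ 44.009 g/mol = 0.16438 mol
mol H = 2 × 2.221 g H₂O ÷ 18.015 g/mol = 0.24657 mol
Divide by the smallest (0.16438 mol): C 1.000, H 1.500
Multiplying each by 2 gives whole numbers: C 2.00, H 3.00
Empirical formula: C2H3
Empirical-formula mass = 27.05 g/mol; 54 ÷ 27.05 ≈ 2, so the molecular formula is C4H6.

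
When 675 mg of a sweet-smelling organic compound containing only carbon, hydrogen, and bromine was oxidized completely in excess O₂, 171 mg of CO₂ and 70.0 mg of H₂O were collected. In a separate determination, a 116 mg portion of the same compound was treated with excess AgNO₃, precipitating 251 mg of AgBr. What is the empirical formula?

mol C = 0.171 g CO₂ ÷ 44.009 g/mol = 0.003886 mol
mol H = 2 × 0.0700 g H₂O ÷ 18.015 g/mol = 0.007771 mol
From the AgBr data: mol Br per gram of compound = (0.251 ÷ 187.772) ÷ 0.116 = 0.01152 mol/g, so in the 0.675 g combustion sample mol Br = 0.007778 mol
Divide by the smallest (0.003886 mol): C 1.000, H 2.000, Br 2.002

CH2Br2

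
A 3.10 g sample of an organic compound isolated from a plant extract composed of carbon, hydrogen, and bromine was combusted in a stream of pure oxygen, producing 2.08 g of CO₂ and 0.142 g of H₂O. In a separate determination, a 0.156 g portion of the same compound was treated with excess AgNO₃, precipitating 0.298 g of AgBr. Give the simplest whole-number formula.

C3HBr2

mol C = 2.08 g CO₂ ÷ 44.009 g/mol = 0.04726 mol
mol H = 2 × 0.142 g H₂O ÷ 18.015 g/mol = 0.01576 mol
From the AgBr data: mol Br per gram of compound = (0.298 ÷ 187.772) ÷ 0.156 = 0.01017 mol/g, so in the 3.10 g combustion sample mol Br = 0.03154 mol
Divide by the smallest (0.01576 mol): C 2.998, H 1.000, Br 2.000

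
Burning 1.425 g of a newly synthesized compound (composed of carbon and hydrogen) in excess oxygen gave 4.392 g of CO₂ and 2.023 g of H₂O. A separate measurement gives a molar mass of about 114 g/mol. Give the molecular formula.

C8H18

mol C = 4.392 g CO₂ ÷ 44.009 g/mol = 0.099798 mol
mol H = 2 × 2.023 g H₂O ÷ 18.015 g/mol = 0.22459 mol
Divide by the smallest (0.099798 mol): C 1.000, H 2.250
Multiplying each by 4 gives whole numbers: C 4.00, H 9.00
Empirical formula: C4H9
Empirical-formula mass = 57.12 g/mol; 114 ÷ 57.12 ≈ 2, so the molecular formula is C8H18.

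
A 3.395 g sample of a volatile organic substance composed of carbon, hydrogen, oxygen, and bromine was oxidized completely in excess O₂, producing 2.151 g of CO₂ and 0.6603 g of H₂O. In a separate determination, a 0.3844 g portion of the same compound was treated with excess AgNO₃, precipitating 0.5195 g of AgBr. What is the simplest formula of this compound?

mol C = 2.151 g CO₂ ÷ 44.009 g/mol = 0.048876 mol
mol H = 2 × 0.6603 g H₂O ÷ 18.015 g/mol = 0.073306 mol
From the AgBr data: mol Br per gram of compound = (0.5195 ÷ 187.772) ÷ 0.3844 = 0.0071973 mol/g, so in the 3.395 g combustion sample mol Br = 0.024435 mol
mass O = 3.395 − (0.58705 + 0.073892 + 1.9524) = 0.78161 g → mol O = 0.78161 ÷ 15.999 = 0.048853 mol
Divide by the smallest (0.024435 mol): C 2.000, H 3.000, Br 1.000, O 1.999

C2H3BrO2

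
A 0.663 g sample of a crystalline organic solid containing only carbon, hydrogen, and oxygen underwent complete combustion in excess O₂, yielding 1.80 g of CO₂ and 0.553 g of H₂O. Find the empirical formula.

mol C = 1.80 g CO₂ ÷ 44.009 g/mol = 0.04090 mol
mol H = 2 × 0.553 g H₂O ÷ 18.015 g/mol = 0.06139 mol
mass O = 0.663 − (0.4913 + 0.06188) = 0.1099 g → mol O = 0.1099 ÷ 15.999 = 0.006866 mol
Divide by the smallest (0.006866 mol): C 5.957, H 8.941, O 1.000

C6H9O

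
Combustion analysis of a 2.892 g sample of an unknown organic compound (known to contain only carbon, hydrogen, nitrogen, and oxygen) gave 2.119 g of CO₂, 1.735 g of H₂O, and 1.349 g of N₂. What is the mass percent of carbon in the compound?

mol C = 2.119 g CO₂ ÷ 44.009 g/mol = 0.048149 mol
mol H = 2 × 1.735 g H₂O ÷ 18.015 g/mol = 0.19262 mol
mol N = 2 × 1.349 g N₂ ÷ 28.014 g/mol = 0.096309 mol
mass O = 2.892 − (0.57832 + 0.19416 + 1.3490) = 0.77052 g → mol O = 0.77052 ÷ 15.999 = 0.048161 mol
mass % C = 0.57832 g ÷ 2.892 g × 100%

20.00%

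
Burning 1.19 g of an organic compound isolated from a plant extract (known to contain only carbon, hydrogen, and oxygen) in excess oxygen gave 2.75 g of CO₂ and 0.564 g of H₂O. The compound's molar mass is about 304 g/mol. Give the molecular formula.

mol C = 2.75 g CO₂ ÷ 44.009 g/mol = 0.06249 mol
mol H = 2 × 0.564 g H₂O ÷ 18.015 g/mol = 0.06261 mol
mass O = 1.19 − (0.7505 + 0.06312) = 0.3764 g → mol O = 0.3764 ÷ 15.999 = 0.02352 mol
Divide by the smallest (0.02352 mol): C 2.656, H 2.662, O 1.000
Multiplying each by 3 gives whole numbers: C 7.97, H 7.99, O 3.00
Empirical formula: C8H8O3
Empirical-formula mass = 152.15 g/mol; 304 ÷ 152.15 ≈ 2, so the molecular formula is C16H16O6.

C16H16O6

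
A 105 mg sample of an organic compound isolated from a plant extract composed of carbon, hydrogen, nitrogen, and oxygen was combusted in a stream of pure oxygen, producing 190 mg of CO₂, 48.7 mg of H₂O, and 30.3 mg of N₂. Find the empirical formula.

C4H5N2O

mol C = 0.190 g CO₂ ÷ 44.009 g/mol = 0.004317 mol
mol H = 2 × 0.0487 g H₂O ÷ 18.015 g/mol = 0.005407 mol
mol N = 2 × 0.0303 g N₂ ÷ 28.014 g/mol = 0.002163 mol
mass O = 0.105 − (0.05186 + 0.005450 + 0.03030) = 0.01740 g → mol O = 0.01740 ÷ 15.999 = 0.001087 mol
Divide by the smallest (0.001087 mol): C 3.971, H 4.973, N 1.990, O 1.000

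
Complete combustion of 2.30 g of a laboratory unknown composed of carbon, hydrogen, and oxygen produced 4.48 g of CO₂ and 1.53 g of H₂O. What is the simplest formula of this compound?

mol C = 4.48 g CO₂ ÷ 44.009 g/mol = 0.1018 mol
mol H = 2 × 1.53 g H₂O ÷ 18.015 g/mol = 0.1699 mol
mass O = 2.30 − (1.223 + 0.1712) = 0.9061 g → mol O = 0.9061 ÷ 15.999 = 0.05663 mol
Divide by the smallest (0.05663 mol): C 1.797, H 2.999, O 1.000
Multiplying each by 5 gives whole numbers: C 8.99, H 15.00, O 5.00

C9H15O5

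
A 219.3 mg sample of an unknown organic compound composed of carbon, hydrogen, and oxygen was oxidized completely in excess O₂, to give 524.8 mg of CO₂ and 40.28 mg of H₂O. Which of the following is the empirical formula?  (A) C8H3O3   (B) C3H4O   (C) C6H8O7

mol C = 0.5248 g CO₂ ÷ 44.009 g/mol = 0.011925 mol
mol H = 2 × 0.04028 g H₂O ÷ 18.015 g/mol = 0.0044718 mol
mass O = 0.2193 − (0.14323 + 0.0045076) = 0.071563 g → mol O = 0.071563 ÷ 15.999 = 0.0044730 mol
Divide by the smallest (0.0044718 mol): C 2.667, H 1.000, O 1.000
Multiplying each by 3 gives whole numbers: C 8.00, H 3.00, O 3.00

(A) C8H3O3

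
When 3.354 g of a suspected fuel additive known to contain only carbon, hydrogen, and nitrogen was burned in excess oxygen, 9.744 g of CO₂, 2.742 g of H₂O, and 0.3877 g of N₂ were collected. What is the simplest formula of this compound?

mol C = 9.744 g CO₂ ÷ 44.009 g/mol = 0.22141 mol
mol H = 2 × 2.742 g H₂O ÷ 18.015 g/mol = 0.30441 mol
mol N = 2 × 0.3877 g N₂ ÷ 28.014 g/mol = 0.027679 mol
Divide by the smallest (0.027679 mol): C 7.999, H 10.998, N 1.000

C8H11N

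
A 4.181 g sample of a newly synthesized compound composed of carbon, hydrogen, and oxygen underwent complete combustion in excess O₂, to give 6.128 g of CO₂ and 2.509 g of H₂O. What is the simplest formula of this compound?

mol C = 6.128 g CO₂ ÷ 44.009 g/mol = 0.13924 mol
mol H = 2 × 2.509 g H₂O ÷ 18.015 g/mol = 0.27855 mol
mass O = 4.181 − (1.6725 + 0.28077) = 2.2278 g → mol O = 2.2278 ÷ 15.999 = 0.13924 mol
Divide by the smallest (0.13924 mol): C 1.000, H 2.000, O 1.000

CH2O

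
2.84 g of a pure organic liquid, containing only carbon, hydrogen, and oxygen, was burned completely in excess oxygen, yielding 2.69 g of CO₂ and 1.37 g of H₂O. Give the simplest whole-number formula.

mol C = 2.69 g CO₂ ÷ 44.009 g/mol = 0.06112 mol
mol H = 2 × 1.37 g H₂O ÷ 18.015 g/mol = 0.1521 mol
mass O = 2.84 − (0.7342 + 0.1533) = 1.953 g → mol O = 1.953 ÷ 15.999 = 0.1220 mol
Divide by the smallest (0.06112 mol): C 1.000, H 2.488, O 1.997
Multiplying each by 2 gives whole numbers: C 2.00, H 4.98, O 3.99

C2H5O4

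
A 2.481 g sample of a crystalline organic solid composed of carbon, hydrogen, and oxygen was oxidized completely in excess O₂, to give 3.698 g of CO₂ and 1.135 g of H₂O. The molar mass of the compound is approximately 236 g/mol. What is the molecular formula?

mol C = 3.698 g CO₂ ÷ 44.009 g/mol = 0.084028 mol
mol H = 2 × 1.135 g H₂O ÷ 18.015 g/mol = 0.12601 mol
mass O = 2.481 − (1.0093 + 0.12701) = 1.3447 g → mol O = 1.3447 ÷ 15.999 = 0.084050 mol
Divide by the smallest (0.084028 mol): C 1.000, H 1.500, O 1.000
Multiplying each by 2 gives whole numbers: C 2.00, H 3.00, O 2.00
Empirical formula: C2H3O2
Empirical-formula mass = 59.04 g/mol; 236 ÷ 59.04 ≈ 4, so the molecular formula is C8H12O8.

C8H12O8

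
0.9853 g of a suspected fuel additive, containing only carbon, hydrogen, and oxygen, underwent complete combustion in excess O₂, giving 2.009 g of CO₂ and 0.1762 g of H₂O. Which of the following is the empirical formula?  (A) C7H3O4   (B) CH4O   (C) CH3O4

mol C = 2.009 g CO₂ ÷ 44.009 g/mol = 0.045650 mol
mol H = 2 × 0.1762 g H₂O ÷ 18.015 g/mol = 0.019561 mol
mass O = 0.9853 − (0.54830 + 0.019718) = 0.41728 g → mol O = 0.41728 ÷ 15.999 = 0.026082 mol
Divide by the smallest (0.019561 mol): C 2.334, H 1.000, O 1.333
Multiplying each by 3 gives whole numbers: C 7.00, H 3.00, O 4.00

(A) C7H3O4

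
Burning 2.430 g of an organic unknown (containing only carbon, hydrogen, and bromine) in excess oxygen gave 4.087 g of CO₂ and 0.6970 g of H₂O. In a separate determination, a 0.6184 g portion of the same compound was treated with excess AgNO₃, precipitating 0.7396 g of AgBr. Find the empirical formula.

mol C = 4.087 g CO₂ ÷ 44.009 g/mol = 0.092867 mol
mol H = 2 × 0.6970 g H₂O ÷ 18.015 g/mol = 0.077380 mol
From the AgBr data: mol Br per gram of compound = (0.7396 ÷ 187.772) ÷ 0.6184 = 0.0063694 mol/g, so in the 2.430 g combustion sample mol Br = 0.015478 mol
Divide by the smallest (0.015478 mol): C 6.000, H 4.999, Br 1.000

C6H5Br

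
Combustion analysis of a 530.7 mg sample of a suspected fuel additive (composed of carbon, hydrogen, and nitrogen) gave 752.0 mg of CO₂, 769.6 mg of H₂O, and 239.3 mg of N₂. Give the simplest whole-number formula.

mol C = 0.7520 g CO₂ ÷ 44.009 g/mol = 0.017087 mol
mol H = 2 × 0.7696 g H₂O ÷ 18.015 g/mol = 0.085440 mol
mol N = 2 × 0.2393 g N₂ ÷ 28.014 g/mol = 0.017084 mol
Divide by the smallest (0.017084 mol): C 1.000, H 5.001, N 1.000

CH5N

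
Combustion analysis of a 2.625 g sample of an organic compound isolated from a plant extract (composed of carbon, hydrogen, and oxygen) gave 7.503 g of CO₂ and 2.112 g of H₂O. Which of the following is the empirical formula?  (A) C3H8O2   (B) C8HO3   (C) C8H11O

mol C = 7.503 g CO₂ ÷ 44.009 g/mol = 0.17049 mol
mol H = 2 × 2.112 g H₂O ÷ 18.015 g/mol = 0.23447 mol
mass O = 2.625 − (2.0477 + 0.23635) = 0.34092 g → mol O = 0.34092 ÷ 15.999 = 0.021309 mol
Divide by the smallest (0.021309 mol): C 8.001, H 11.003, O 1.000

(C) C8H11O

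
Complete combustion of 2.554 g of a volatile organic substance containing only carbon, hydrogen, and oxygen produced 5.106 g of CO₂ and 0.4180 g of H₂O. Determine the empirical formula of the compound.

C5H2O3

mol C = 5.106 g CO₂ ÷ 44.009 g/mol = 0.11602 mol
mol H = 2 × 0.4180 g H₂O ÷ 18.015 g/mol = 0.046406 mol
mass O = 2.554 − (1.3935 + 0.046777) = 1.1137 g → mol O = 1.1137 ÷ 15.999 = 0.069610 mol
Divide by the smallest (0.046406 mol): C 2.500, H 1.000, O 1.500
Multiplying each by 2 gives whole numbers: C 5.00, H 2.00, O 3.00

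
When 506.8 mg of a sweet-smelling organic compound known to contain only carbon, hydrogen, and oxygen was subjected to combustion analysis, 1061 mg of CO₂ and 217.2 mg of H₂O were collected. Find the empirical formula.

C2H2O

mol C = 1.061 g CO₂ ÷ 44.009 g/mol = 0.024109 mol
mol H = 2 × 0.2172 g H₂O ÷ 18.015 g/mol = 0.024113 mol
mass O = 0.5068 − (0.28957 + 0.024306) = 0.19292 g → mol O = 0.19292 ÷ 15.999 = 0.012059 mol
Divide by the smallest (0.012059 mol): C 1.999, H 2.000, O 1.000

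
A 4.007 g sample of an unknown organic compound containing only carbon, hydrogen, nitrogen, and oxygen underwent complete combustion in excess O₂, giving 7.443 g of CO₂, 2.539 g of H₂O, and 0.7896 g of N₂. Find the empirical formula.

C3H5NO

mol C = 7.443 g CO₂ ÷ 44.009 g/mol = 0.16912 mol
mol H = 2 × 2.539 g H₂O ÷ 18.015 g/mol = 0.28188 mol
mol N = 2 × 0.7896 g N₂ ÷ 28.014 g/mol = 0.056372 mol
mass O = 4.007 − (2.0314 + 0.28413 + 0.78960) = 0.90191 g → mol O = 0.90191 ÷ 15.999 = 0.056373 mol
Divide by the smallest (0.056372 mol): C 3.000, H 5.000, N 1.000, O 1.000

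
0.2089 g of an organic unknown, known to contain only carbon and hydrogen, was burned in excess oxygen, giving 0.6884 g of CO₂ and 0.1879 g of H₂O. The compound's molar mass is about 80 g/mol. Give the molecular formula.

C6H8

mol C = 0.6884 g CO₂ ÷ 44.009 g/mol = 0.015642 mol
mol H = 2 × 0.1879 g H₂O ÷ 18.015 g/mol = 0.020860 mol
Divide by the smallest (0.015642 mol): C 1.000, H 1.334
Multiplying each by 3 gives whole numbers: C 3.00, H 4.00
Empirical formula: C3H4
Empirical-formula mass = 40.06 g/mol; 80 ÷ 40.06 ≈ 2, so the molecular formula is C6H8.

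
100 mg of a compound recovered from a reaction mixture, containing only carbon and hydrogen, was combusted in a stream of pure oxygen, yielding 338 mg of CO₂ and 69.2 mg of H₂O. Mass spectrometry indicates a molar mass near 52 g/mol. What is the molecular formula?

mol C = 0.338 g CO₂ ÷ 44.009 g/mol = 0.007680 mol
mol H = 2 × 0.0692 g H₂O ÷ 18.015 g/mol = 0.007682 mol
Divide by the smallest (0.007680 mol): C 1.000, H 1.000
Empirical formula: CH
Empirical-formula mass = 13.02 g/mol; 52 ÷ 13.02 ≈ 4, so the molecular formula is C4H4.

C4H4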